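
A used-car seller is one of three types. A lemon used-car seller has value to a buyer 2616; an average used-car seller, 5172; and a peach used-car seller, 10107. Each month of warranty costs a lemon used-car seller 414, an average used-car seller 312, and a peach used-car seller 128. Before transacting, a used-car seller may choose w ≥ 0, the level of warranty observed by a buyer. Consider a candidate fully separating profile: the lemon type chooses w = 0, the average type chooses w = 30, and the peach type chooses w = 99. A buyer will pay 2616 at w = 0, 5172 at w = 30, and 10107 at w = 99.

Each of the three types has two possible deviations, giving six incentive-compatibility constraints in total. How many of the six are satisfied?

Average (own payoff 5172 − 312×30 = -4188): to w=0 gives 2616 → profitable ✗; to w=99 gives 10107 − 312×99 = -20781 → no gain ✓.
Peach (own payoff 10107 − 128×99 = -2565): to w=0 gives 2616 → profitable ✗; to w=30 gives 5172 − 128×30 = 1332 → profitable ✗.
Lemon (own payoff 2616): to w=30 gives 5172 − 414×30 = -7248 → no gain ✓; to w=99 gives 10107 − 414×99 = -30879 → no gain ✓.
3 of the 6 constraints hold; not an equilibrium.

3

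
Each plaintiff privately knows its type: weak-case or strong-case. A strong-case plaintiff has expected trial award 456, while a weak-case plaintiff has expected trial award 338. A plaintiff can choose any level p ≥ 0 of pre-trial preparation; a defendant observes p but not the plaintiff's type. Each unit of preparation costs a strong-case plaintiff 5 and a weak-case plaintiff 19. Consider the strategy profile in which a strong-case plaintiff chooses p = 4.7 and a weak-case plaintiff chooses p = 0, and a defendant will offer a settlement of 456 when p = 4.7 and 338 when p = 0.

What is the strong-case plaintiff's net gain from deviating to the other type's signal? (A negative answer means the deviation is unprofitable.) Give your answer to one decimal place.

Playing p = 4.7 the strong-case plaintiff receives 456 − 5 × 4.7 = 432.5.
Deviating to p = 0 yields 338 instead.
Gain from deviating: 338 − 432.5 = -94.5.
The gain is negative, so the strong-case type's incentive-compatibility constraint is satisfied.

-94.5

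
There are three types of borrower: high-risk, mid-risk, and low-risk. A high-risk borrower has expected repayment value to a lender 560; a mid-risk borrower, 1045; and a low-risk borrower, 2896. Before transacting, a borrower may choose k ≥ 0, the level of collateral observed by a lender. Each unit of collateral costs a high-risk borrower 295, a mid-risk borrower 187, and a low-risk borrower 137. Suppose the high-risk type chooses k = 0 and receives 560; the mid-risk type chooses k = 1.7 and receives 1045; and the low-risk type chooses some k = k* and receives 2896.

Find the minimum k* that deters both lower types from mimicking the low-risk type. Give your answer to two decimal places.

High-risk type (on-path payoff 560) won't mimic when 560 ≥ 2896 − 295·k*, i.e. k* ≥ 7.92.
Mid-risk type (on-path payoff 1045 − 187×1.7 = 727.1) won't mimic when 727.1 ≥ 2896 − 187·k*, i.e. k* ≥ 11.60.
Both must hold, so k* = max(7.92, 11.60) = 11.60. The mid-risk type's constraint binds.

11.60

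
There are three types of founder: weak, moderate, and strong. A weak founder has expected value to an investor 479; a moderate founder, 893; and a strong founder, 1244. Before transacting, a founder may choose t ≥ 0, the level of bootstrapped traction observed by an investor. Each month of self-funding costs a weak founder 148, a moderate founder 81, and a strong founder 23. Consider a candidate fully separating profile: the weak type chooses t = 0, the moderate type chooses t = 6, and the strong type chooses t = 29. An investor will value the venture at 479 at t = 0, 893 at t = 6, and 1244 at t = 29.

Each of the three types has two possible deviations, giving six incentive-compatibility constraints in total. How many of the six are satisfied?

4

Strong (own payoff 1244 − 23×29 = 577): to t=0 gives 479 → no gain ✓; to t=6 gives 893 − 23×6 = 755 → profitable ✗.
Moderate (own payoff 893 − 81×6 = 407): to t=0 gives 479 → profitable ✗; to t=29 gives 1244 − 81×29 = -1105 → no gain ✓.
Weak (own payoff 479): to t=6 gives 893 − 148×6 = 5 → no gain ✓; to t=29 gives 1244 − 148×29 = -3048 → no gain ✓.
4 of the 6 constraints hold; not an equilibrium.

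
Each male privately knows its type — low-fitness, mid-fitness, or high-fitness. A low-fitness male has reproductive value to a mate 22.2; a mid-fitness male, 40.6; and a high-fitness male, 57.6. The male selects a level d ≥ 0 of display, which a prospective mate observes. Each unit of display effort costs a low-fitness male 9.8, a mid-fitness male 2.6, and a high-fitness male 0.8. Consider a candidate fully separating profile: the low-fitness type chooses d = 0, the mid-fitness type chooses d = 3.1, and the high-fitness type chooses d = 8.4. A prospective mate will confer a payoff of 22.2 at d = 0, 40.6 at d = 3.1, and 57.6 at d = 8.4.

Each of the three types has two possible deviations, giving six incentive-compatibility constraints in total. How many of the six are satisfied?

High-fitness (own payoff 57.6 − 0.8×8.4 = 50.88): to d=0 gives 22.2 → no gain ✓; to d=3.1 gives 40.6 − 0.8×3.1 = 38.12 → no gain ✓.
Low-fitness (own payoff 22.2): to d=3.1 gives 40.6 − 9.8×3.1 = 10.22 → no gain ✓; to d=8.4 gives 57.6 − 9.8×8.4 = -24.72 → no gain ✓.
Mid-fitness (own payoff 40.6 − 2.6×3.1 = 32.54): to d=0 gives 22.2 → no gain ✓; to d=8.4 gives 57.6 − 2.6×8.4 = 35.76 → profitable ✗.
5 of the 6 constraints hold; not an equilibrium.

5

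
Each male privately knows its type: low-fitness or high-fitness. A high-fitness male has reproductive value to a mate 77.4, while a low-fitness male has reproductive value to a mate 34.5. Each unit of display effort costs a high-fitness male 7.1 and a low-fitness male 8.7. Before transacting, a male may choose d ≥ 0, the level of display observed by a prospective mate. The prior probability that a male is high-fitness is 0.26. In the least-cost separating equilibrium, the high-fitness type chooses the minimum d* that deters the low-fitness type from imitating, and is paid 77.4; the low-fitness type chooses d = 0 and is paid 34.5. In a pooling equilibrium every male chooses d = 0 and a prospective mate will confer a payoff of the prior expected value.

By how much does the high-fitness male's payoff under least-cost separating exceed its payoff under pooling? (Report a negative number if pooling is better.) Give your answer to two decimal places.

-3.26

Least-cost separating signal: d* solves 34.5 = 77.4 − 8.7·d*, so d* = (77.4 − 34.5)/8.7 ≈ 4.9310.
High-fitness type's separating payoff: 77.4 − 7.1 × d* = 77.4 − 7.1 × (77.4 − 34.5)/8.7 = 77.4 − 304.59/8.7 ≈ 42.3897.
Pooling payoff: 0.26 × 77.4 + 0.74 × 34.5 = 45.654.
Difference: 42.3897 − 45.654 = -3.2643, i.e. -3.26 to two decimal places.
The high-fitness type would prefer the pooling outcome.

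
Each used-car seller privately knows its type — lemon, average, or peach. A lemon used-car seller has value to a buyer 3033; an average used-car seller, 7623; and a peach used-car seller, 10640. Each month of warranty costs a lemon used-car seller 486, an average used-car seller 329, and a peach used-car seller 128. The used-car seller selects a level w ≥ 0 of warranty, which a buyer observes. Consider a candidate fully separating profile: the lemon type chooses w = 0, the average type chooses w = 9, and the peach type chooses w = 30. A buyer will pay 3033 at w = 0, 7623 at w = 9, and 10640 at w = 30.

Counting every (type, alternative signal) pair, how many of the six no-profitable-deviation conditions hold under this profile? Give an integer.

5

Peach (own payoff 10640 − 128×30 = 6800): to w=0 gives 3033 → no gain ✓; to w=9 gives 7623 − 128×9 = 6471 → no gain ✓.
Average (own payoff 7623 − 329×9 = 4662): to w=0 gives 3033 → no gain ✓; to w=30 gives 10640 − 329×30 = 770 → no gain ✓.
Lemon (own payoff 3033): to w=9 gives 7623 − 486×9 = 3249 → profitable ✗; to w=30 gives 10640 − 486×30 = -3940 → no gain ✓.
5 of the 6 constraints hold; not an equilibrium.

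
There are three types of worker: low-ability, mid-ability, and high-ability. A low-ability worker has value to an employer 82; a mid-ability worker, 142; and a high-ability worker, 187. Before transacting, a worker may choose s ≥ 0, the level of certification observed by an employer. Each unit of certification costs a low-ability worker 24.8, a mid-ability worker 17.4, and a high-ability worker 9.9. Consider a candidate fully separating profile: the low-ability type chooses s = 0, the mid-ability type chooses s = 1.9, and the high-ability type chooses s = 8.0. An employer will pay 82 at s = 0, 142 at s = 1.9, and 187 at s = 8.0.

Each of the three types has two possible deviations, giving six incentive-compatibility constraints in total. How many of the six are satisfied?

4

Mid-ability (own payoff 142 − 17.4×1.9 = 108.94): to s=0 gives 82 → no gain ✓; to s=8.0 gives 187 − 17.4×8.0 = 47.8 → no gain ✓.
High-ability (own payoff 187 − 9.9×8.0 = 107.8): to s=0 gives 82 → no gain ✓; to s=1.9 gives 142 − 9.9×1.9 = 123.19 → profitable ✗.
Low-ability (own payoff 82): to s=1.9 gives 142 − 24.8×1.9 = 94.88 → profitable ✗; to s=8.0 gives 187 − 24.8×8.0 = -11.4 → no gain ✓.
4 of the 6 constraints hold; not an equilibrium.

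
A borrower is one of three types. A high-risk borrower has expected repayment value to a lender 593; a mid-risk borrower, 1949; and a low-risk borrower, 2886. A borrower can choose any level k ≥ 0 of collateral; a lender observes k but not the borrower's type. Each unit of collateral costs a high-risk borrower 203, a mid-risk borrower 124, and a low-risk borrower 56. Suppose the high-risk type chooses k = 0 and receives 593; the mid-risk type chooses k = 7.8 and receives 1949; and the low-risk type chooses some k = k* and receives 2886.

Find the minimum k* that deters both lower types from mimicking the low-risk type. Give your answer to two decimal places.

15.36

High-risk type (on-path payoff 593) won't mimic when 593 ≥ 2886 − 203·k*, i.e. k* ≥ 11.30.
Mid-risk type (on-path payoff 1949 − 124×7.8 = 981.8) won't mimic when 981.8 ≥ 2886 − 124·k*, i.e. k* ≥ 15.36.
Both must hold, so k* = max(11.30, 15.36) = 15.36. The mid-risk type's constraint binds.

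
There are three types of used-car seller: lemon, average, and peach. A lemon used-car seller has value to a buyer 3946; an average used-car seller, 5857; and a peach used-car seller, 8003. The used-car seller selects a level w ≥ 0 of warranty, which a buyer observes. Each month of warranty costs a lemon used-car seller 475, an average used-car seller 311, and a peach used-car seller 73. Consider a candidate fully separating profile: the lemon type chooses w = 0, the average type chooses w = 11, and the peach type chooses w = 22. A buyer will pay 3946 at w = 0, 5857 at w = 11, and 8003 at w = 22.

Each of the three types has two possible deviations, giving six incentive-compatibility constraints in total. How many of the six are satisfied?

Average (own payoff 5857 − 311×11 = 2436): to w=0 gives 3946 → profitable ✗; to w=22 gives 8003 − 311×22 = 1161 → no gain ✓.
Peach (own payoff 8003 − 73×22 = 6397): to w=0 gives 3946 → no gain ✓; to w=11 gives 5857 − 73×11 = 5054 → no gain ✓.
Lemon (own payoff 3946): to w=11 gives 5857 − 475×11 = 632 → no gain ✓; to w=22 gives 8003 − 475×22 = -2447 → no gain ✓.
5 of the 6 constraints hold; not an equilibrium.

5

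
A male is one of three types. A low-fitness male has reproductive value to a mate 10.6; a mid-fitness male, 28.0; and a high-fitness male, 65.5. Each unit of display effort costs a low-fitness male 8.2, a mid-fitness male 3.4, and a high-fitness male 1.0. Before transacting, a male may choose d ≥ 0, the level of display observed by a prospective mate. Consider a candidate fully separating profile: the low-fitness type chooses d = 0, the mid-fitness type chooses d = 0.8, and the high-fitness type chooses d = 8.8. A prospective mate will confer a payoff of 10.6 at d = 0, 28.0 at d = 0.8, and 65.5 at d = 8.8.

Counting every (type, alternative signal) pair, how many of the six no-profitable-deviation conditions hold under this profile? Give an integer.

High-fitness (own payoff 65.5 − 1.0×8.8 = 56.7): to d=0 gives 10.6 → no gain ✓; to d=0.8 gives 28.0 − 1.0×0.8 = 27.2 → no gain ✓.
Mid-fitness (own payoff 28.0 − 3.4×0.8 = 25.28): to d=0 gives 10.6 → no gain ✓; to d=8.8 gives 65.5 − 3.4×8.8 = 35.58 → profitable ✗.
Low-fitness (own payoff 10.6): to d=0.8 gives 28.0 − 8.2×0.8 = 21.44 → profitable ✗; to d=8.8 gives 65.5 − 8.2×8.8 = -6.66 → no gain ✓.
4 of the 6 constraints hold; not an equilibrium.

4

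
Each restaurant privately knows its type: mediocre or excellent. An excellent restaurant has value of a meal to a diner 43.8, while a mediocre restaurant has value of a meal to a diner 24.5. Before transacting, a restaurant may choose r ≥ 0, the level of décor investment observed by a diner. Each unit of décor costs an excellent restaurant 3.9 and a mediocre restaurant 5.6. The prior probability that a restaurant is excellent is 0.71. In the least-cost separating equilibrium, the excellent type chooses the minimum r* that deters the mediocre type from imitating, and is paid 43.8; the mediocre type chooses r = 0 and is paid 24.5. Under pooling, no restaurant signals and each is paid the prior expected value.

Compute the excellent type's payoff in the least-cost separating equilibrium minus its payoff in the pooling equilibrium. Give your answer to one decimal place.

Least-cost separating signal: r* solves 24.5 = 43.8 − 5.6·r*, so r* = (43.8 − 24.5)/5.6 ≈ 3.4464.
Excellent type's separating payoff: 43.8 − 3.9 × r* = 43.8 − 3.9 × (43.8 − 24.5)/5.6 = 43.8 − 75.27/5.6 ≈ 30.359.
Pooling payoff: 0.71 × 43.8 + 0.29 × 24.5 = 38.203.
Difference: 30.359 − 38.203 = -7.844, i.e. -7.8 to one decimal place.
The excellent type would prefer the pooling outcome.

-7.8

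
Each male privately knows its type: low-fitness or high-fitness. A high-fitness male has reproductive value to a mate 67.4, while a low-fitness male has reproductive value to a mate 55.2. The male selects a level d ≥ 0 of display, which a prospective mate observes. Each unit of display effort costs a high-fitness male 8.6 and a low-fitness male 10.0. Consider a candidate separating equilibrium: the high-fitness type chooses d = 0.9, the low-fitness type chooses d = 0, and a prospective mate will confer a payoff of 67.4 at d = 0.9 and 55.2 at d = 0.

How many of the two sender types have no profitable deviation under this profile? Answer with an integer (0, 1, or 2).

High-fitness type: signal → 67.4 − 8.6 × 0.9 = 59.66; deviate to 0 → 55.2. IC holds (59.66 ≥ 55.2).
Low-fitness type: stay at 0 → 55.2; mimic → 67.4 − 10.0 × 0.9 = 58.4. IC fails (55.2 < 58.4).
1 of 2 constraints hold, so this profile is not an equilibrium.

1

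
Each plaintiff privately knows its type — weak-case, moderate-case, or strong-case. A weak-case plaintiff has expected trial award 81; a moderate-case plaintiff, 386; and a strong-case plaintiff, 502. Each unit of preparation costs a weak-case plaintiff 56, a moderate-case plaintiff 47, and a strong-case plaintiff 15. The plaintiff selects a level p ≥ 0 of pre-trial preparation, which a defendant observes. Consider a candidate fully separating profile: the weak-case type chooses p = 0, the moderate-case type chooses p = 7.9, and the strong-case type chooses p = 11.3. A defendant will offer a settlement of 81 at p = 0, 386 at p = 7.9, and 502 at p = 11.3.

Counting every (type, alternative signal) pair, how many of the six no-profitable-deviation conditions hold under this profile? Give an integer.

Moderate-case (own payoff 386 − 47×7.9 = 14.7): to p=0 gives 81 → profitable ✗; to p=11.3 gives 502 − 47×11.3 = -29.1 → no gain ✓.
Weak-case (own payoff 81): to p=7.9 gives 386 − 56×7.9 = -56.4 → no gain ✓; to p=11.3 gives 502 − 56×11.3 = -130.8 → no gain ✓.
Strong-case (own payoff 502 − 15×11.3 = 332.5): to p=0 gives 81 → no gain ✓; to p=7.9 gives 386 − 15×7.9 = 267.5 → no gain ✓.
5 of the 6 constraints hold; not an equilibrium.

5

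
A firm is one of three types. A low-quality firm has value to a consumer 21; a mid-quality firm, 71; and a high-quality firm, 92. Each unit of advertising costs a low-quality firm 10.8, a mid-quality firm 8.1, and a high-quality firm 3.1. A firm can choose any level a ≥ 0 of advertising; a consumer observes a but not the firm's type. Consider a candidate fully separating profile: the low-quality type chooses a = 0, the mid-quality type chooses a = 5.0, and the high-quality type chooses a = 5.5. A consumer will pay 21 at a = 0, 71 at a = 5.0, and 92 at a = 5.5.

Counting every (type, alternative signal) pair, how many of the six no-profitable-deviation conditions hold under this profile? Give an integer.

4

Mid-quality (own payoff 71 − 8.1×5.0 = 30.5): to a=0 gives 21 → no gain ✓; to a=5.5 gives 92 − 8.1×5.5 = 47.45 → profitable ✗.
Low-quality (own payoff 21): to a=5.0 gives 71 − 10.8×5.0 = 17 → no gain ✓; to a=5.5 gives 92 − 10.8×5.5 = 32.6 → profitable ✗.
High-quality (own payoff 92 − 3.1×5.5 = 74.95): to a=0 gives 21 → no gain ✓; to a=5.0 gives 71 − 3.1×5.0 = 55.5 → no gain ✓.
4 of the 6 constraints hold; not an equilibrium.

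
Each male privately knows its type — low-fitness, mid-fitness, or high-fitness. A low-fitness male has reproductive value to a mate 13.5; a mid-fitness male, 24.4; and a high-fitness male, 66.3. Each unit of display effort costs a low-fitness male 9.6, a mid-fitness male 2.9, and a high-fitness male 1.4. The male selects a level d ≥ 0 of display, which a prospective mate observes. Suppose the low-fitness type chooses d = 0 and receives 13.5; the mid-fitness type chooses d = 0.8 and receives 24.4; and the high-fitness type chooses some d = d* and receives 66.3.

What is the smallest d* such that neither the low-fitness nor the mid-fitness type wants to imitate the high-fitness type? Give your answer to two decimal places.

15.25

Low-fitness type (on-path payoff 13.5) won't mimic when 13.5 ≥ 66.3 − 9.6·d*, i.e. d* ≥ 5.50.
Mid-fitness type (on-path payoff 24.4 − 2.9×0.8 = 22.08) won't mimic when 22.08 ≥ 66.3 − 2.9·d*, i.e. d* ≥ 15.25.
Both must hold, so d* = max(5.50, 15.25) = 15.25. The mid-fitness type's constraint binds.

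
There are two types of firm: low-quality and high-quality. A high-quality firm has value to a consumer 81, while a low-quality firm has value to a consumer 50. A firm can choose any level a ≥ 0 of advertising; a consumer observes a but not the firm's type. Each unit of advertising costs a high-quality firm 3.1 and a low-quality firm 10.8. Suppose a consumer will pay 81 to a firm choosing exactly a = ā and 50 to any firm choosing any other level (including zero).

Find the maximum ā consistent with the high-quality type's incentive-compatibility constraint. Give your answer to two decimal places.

Choosing ā yields the high-quality type 81 − 3.1·ā; choosing zero yields 50.
The high-quality type is indifferent at 81 − 3.1·ā = 50, i.e. ā = (81 − 50) / 3.1 = 10.00.
For any ā above 10.00 the high-quality type would rather pool at zero, so separation collapses.

10.00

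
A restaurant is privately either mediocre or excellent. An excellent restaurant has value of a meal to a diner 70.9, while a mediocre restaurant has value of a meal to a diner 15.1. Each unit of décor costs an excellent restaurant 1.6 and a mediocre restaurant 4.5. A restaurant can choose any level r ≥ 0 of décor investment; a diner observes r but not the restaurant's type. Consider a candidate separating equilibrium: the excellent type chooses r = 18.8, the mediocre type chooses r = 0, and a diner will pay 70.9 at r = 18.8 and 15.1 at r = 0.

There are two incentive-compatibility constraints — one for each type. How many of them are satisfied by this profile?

Mediocre type: stay at 0 → 15.1; mimic → 70.9 − 4.5 × 18.8 = -13.7. IC holds (15.1 ≥ -13.7).
Excellent type: signal → 70.9 − 1.6 × 18.8 = 40.82; deviate to 0 → 15.1. IC holds (40.82 ≥ 15.1).
2 of 2 constraints hold, so this is a separating equilibrium.

2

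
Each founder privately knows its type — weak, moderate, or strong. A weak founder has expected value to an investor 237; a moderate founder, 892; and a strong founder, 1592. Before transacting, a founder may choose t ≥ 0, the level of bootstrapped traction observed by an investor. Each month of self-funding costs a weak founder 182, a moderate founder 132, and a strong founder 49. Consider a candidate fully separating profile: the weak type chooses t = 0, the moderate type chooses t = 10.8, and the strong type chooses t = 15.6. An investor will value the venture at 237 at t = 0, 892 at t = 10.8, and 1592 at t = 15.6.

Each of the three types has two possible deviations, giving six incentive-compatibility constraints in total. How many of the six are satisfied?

Moderate (own payoff 892 − 132×10.8 = -533.6): to t=0 gives 237 → profitable ✗; to t=15.6 gives 1592 − 132×15.6 = -467.2 → profitable ✗.
Weak (own payoff 237): to t=10.8 gives 892 − 182×10.8 = -1073.6 → no gain ✓; to t=15.6 gives 1592 − 182×15.6 = -1247.2 → no gain ✓.
Strong (own payoff 1592 − 49×15.6 = 827.6): to t=0 gives 237 → no gain ✓; to t=10.8 gives 892 − 49×10.8 = 362.8 → no gain ✓.
4 of the 6 constraints hold; not an equilibrium.

4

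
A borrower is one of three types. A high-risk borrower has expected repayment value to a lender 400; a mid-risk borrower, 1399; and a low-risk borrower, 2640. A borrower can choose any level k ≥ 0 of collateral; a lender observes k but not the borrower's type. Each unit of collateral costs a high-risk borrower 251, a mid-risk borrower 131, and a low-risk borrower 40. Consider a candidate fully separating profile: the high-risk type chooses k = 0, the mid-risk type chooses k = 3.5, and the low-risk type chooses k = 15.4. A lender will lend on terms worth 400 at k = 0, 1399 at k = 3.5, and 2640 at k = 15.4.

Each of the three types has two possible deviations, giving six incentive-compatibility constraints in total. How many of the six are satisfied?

Mid-risk (own payoff 1399 − 131×3.5 = 940.5): to k=0 gives 400 → no gain ✓; to k=15.4 gives 2640 − 131×15.4 = 622.6 → no gain ✓.
High-risk (own payoff 400): to k=3.5 gives 1399 − 251×3.5 = 520.5 → profitable ✗; to k=15.4 gives 2640 − 251×15.4 = -1225.4 → no gain ✓.
Low-risk (own payoff 2640 − 40×15.4 = 2024): to k=0 gives 400 → no gain ✓; to k=3.5 gives 1399 − 40×3.5 = 1259 → no gain ✓.
5 of the 6 constraints hold; not an equilibrium.

5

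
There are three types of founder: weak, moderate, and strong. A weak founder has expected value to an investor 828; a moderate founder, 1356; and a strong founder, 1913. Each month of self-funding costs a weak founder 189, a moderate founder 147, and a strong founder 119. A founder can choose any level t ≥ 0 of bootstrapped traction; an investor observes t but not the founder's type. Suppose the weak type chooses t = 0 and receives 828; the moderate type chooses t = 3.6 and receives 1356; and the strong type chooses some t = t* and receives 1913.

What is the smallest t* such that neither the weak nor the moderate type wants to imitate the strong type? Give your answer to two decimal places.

Moderate type (on-path payoff 1356 − 147×3.6 = 826.8) won't mimic when 826.8 ≥ 1913 − 147·t*, i.e. t* ≥ 7.39.
Weak type (on-path payoff 828) won't mimic when 828 ≥ 1913 − 189·t*, i.e. t* ≥ 5.74.
Both must hold, so t* = max(5.74, 7.39) = 7.39. The moderate type's constraint binds.

7.39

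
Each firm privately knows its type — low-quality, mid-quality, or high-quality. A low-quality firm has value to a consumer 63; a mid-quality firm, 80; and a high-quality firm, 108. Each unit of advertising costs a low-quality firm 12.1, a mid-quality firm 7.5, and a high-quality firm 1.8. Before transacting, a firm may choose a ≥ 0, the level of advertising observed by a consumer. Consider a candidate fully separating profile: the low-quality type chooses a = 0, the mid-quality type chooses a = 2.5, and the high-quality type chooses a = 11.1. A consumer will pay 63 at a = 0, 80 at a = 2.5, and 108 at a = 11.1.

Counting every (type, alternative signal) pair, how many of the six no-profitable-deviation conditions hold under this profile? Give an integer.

High-quality (own payoff 108 − 1.8×11.1 = 88.02): to a=0 gives 63 → no gain ✓; to a=2.5 gives 80 − 1.8×2.5 = 75.5 → no gain ✓.
Mid-quality (own payoff 80 − 7.5×2.5 = 61.25): to a=0 gives 63 → profitable ✗; to a=11.1 gives 108 − 7.5×11.1 = 24.75 → no gain ✓.
Low-quality (own payoff 63): to a=2.5 gives 80 − 12.1×2.5 = 49.75 → no gain ✓; to a=11.1 gives 108 − 12.1×11.1 = -26.31 → no gain ✓.
5 of the 6 constraints hold; not an equilibrium.

5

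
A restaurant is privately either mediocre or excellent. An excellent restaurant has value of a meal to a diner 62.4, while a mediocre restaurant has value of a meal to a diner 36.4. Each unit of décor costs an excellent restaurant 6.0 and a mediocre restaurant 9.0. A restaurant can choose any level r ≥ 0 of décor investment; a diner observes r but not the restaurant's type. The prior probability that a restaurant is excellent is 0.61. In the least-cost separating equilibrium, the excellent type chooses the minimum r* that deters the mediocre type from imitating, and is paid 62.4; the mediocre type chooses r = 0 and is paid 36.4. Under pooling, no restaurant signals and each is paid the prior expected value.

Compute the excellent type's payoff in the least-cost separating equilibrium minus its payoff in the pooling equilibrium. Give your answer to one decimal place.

Least-cost separating signal: r* solves 36.4 = 62.4 − 9.0·r*, so r* = (62.4 − 36.4)/9.0 ≈ 2.8889.
Excellent type's separating payoff: 62.4 − 6.0 × r* = 62.4 − 6.0 × (62.4 − 36.4)/9.0 = 62.4 − 156/9.0 ≈ 45.067.
Pooling payoff: 0.61 × 62.4 + 0.39 × 36.4 = 52.26.
Difference: 45.067 − 52.26 = -7.193, i.e. -7.2 to one decimal place.
The excellent type would prefer the pooling outcome.

-7.2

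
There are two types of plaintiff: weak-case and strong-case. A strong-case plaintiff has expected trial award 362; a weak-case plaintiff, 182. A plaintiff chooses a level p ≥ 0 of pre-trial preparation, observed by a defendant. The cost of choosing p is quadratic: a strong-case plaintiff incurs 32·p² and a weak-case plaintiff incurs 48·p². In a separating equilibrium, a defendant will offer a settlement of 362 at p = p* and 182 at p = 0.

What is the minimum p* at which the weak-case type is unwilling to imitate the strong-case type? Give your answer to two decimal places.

The weak-case type at p = 0 receives 182; imitating at p* yields 362 − 48·p*².
Indifference: 182 = 362 − 48·p*², so p*² = (362 − 182) / 48 = 3.75.
p* = √3.75 ≈ 1.94.

1.94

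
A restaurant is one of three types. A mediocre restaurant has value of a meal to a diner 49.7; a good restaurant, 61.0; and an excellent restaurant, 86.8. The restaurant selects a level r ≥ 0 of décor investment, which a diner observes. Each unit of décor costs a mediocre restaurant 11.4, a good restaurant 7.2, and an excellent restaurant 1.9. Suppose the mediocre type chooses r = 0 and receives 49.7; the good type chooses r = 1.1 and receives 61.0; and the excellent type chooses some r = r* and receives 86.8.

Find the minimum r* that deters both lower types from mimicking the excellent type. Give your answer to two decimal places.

4.68

Good type (on-path payoff 61.0 − 7.2×1.1 = 53.08) won't mimic when 53.08 ≥ 86.8 − 7.2·r*, i.e. r* ≥ 4.68.
Mediocre type (on-path payoff 49.7) won't mimic when 49.7 ≥ 86.8 − 11.4·r*, i.e. r* ≥ 3.25.
Both must hold, so r* = max(3.25, 4.68) = 4.68. The good type's constraint binds.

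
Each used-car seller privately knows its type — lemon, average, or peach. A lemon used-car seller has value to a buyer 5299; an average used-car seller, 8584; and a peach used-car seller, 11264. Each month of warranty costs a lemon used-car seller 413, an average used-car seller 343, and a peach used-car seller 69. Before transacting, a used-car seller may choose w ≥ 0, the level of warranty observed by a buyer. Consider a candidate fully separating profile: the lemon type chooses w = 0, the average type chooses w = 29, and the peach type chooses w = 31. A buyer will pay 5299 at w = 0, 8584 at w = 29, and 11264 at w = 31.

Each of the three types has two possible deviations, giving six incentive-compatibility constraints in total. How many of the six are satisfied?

Peach (own payoff 11264 − 69×31 = 9125): to w=0 gives 5299 → no gain ✓; to w=29 gives 8584 − 69×29 = 6583 → no gain ✓.
Lemon (own payoff 5299): to w=29 gives 8584 − 413×29 = -3393 → no gain ✓; to w=31 gives 11264 − 413×31 = -1539 → no gain ✓.
Average (own payoff 8584 − 343×29 = -1363): to w=0 gives 5299 → profitable ✗; to w=31 gives 11264 − 343×31 = 631 → profitable ✗.
4 of the 6 constraints hold; not an equilibrium.

4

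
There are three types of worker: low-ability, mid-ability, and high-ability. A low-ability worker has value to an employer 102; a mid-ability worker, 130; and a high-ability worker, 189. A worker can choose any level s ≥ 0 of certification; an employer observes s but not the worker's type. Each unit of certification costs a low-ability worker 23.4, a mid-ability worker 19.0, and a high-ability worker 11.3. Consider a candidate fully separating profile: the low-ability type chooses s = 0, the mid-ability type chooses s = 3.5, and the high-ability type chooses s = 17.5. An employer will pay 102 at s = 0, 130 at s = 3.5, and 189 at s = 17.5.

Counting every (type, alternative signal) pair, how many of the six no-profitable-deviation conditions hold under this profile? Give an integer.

Mid-ability (own payoff 130 − 19.0×3.5 = 63.5): to s=0 gives 102 → profitable ✗; to s=17.5 gives 189 − 19.0×17.5 = -143.5 → no gain ✓.
Low-ability (own payoff 102): to s=3.5 gives 130 − 23.4×3.5 = 48.1 → no gain ✓; to s=17.5 gives 189 − 23.4×17.5 = -220.5 → no gain ✓.
High-ability (own payoff 189 − 11.3×17.5 = -8.75): to s=0 gives 102 → profitable ✗; to s=3.5 gives 130 − 11.3×3.5 = 90.45 → profitable ✗.
3 of the 6 constraints hold; not an equilibrium.

3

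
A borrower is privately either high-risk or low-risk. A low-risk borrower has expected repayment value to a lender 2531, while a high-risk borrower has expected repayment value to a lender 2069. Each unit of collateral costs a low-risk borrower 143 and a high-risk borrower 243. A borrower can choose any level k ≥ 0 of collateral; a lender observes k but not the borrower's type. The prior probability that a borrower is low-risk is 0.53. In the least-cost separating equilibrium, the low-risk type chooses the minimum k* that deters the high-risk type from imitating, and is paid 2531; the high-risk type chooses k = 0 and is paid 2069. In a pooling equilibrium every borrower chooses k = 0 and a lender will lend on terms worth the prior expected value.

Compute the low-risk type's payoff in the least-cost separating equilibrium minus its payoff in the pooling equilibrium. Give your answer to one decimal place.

-54.7

Least-cost separating signal: k* solves 2069 = 2531 − 243·k*, so k* = (2531 − 2069)/243 ≈ 1.9012.
Low-risk type's separating payoff: 2531 − 143 × k* = 2531 − 143 × (2531 − 2069)/243 = 2531 − 66066/243 ≈ 2259.123.
Pooling payoff: 0.53 × 2531 + 0.47 × 2069 = 2313.86.
Difference: 2259.123 − 2313.86 = -54.737, i.e. -54.7 to one decimal place.
The low-risk type would prefer the pooling outcome.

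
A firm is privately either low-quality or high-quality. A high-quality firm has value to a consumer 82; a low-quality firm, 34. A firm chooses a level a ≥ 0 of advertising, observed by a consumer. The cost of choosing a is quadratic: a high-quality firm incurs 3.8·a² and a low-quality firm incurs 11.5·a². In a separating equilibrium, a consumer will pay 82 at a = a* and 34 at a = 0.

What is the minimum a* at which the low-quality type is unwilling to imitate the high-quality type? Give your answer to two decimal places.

2.04

The low-quality type at a = 0 receives 34; imitating at a* yields 82 − 11.5·a*².
Indifference: 34 = 82 − 11.5·a*², so a*² = (82 − 34) / 11.5 ≈ 4.1739.
a* = √4.1739 ≈ 2.04.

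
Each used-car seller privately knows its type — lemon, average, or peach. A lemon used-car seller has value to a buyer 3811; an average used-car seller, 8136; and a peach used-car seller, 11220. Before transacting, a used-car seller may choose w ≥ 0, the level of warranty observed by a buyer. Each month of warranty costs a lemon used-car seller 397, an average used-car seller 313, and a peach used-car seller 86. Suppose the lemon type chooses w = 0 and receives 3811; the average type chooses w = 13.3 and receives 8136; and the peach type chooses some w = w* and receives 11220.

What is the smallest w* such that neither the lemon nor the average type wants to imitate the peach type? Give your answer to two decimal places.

Average type (on-path payoff 8136 − 313×13.3 = 3973.1) won't mimic when 3973.1 ≥ 11220 − 313·w*, i.e. w* ≥ 23.15.
Lemon type (on-path payoff 3811) won't mimic when 3811 ≥ 11220 − 397·w*, i.e. w* ≥ 18.66.
Both must hold, so w* = max(18.66, 23.15) = 23.15. The average type's constraint binds.

23.15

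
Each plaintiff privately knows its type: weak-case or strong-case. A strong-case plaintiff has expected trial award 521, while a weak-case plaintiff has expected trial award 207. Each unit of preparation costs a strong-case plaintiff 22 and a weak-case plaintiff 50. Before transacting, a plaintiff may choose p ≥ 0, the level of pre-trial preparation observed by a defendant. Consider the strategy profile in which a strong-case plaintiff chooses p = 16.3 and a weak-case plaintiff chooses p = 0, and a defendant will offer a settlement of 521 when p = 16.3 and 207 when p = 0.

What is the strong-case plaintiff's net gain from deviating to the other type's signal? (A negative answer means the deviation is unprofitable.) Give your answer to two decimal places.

Playing p = 16.3 the strong-case plaintiff receives 521 − 22 × 16.3 = 162.4.
Deviating to p = 0 yields 207 instead.
Gain from deviating: 207 − 162.4 = 44.60.
The gain is positive, so the strong-case type's incentive-compatibility constraint is violated — this profile is not a separating equilibrium.

44.60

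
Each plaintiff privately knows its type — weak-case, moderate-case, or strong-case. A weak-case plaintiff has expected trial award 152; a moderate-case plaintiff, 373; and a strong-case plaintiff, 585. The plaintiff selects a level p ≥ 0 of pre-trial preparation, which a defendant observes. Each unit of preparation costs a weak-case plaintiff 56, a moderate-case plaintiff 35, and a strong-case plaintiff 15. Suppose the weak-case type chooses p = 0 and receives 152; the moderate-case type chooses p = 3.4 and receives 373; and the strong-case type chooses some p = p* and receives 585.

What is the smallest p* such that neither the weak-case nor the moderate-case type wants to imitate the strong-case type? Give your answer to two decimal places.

Weak-case type (on-path payoff 152) won't mimic when 152 ≥ 585 − 56·p*, i.e. p* ≥ 7.73.
Moderate-case type (on-path payoff 373 − 35×3.4 = 254) won't mimic when 254 ≥ 585 − 35·p*, i.e. p* ≥ 9.46.
Both must hold, so p* = max(7.73, 9.46) = 9.46. The moderate-case type's constraint binds.

9.46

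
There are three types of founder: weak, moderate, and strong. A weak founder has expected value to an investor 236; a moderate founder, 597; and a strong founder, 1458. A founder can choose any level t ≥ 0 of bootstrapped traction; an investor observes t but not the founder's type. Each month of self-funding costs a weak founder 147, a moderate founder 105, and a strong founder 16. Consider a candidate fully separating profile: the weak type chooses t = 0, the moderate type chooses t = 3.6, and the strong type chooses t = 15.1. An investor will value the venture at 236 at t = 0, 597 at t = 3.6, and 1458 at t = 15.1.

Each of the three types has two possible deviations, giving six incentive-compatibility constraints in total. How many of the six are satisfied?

5

Weak (own payoff 236): to t=3.6 gives 597 − 147×3.6 = 67.8 → no gain ✓; to t=15.1 gives 1458 − 147×15.1 = -761.7 → no gain ✓.
Strong (own payoff 1458 − 16×15.1 = 1216.4): to t=0 gives 236 → no gain ✓; to t=3.6 gives 597 − 16×3.6 = 539.4 → no gain ✓.
Moderate (own payoff 597 − 105×3.6 = 219): to t=0 gives 236 → profitable ✗; to t=15.1 gives 1458 − 105×15.1 = -127.5 → no gain ✓.
5 of the 6 constraints hold; not an equilibrium.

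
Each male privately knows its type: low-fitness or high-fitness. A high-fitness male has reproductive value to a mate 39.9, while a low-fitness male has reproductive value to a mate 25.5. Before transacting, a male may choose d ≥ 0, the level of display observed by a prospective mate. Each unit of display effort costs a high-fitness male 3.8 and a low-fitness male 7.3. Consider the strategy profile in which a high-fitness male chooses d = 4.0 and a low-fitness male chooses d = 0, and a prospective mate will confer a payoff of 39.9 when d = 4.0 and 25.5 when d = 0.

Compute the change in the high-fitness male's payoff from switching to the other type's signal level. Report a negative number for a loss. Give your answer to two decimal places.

0.80

Playing d = 4.0 the high-fitness male receives 39.9 − 3.8 × 4.0 = 24.7.
Deviating to d = 0 yields 25.5 instead.
Gain from deviating: 25.5 − 24.7 = 0.80.
The gain is positive, so the high-fitness type's incentive-compatibility constraint is violated — this profile is not a separating equilibrium.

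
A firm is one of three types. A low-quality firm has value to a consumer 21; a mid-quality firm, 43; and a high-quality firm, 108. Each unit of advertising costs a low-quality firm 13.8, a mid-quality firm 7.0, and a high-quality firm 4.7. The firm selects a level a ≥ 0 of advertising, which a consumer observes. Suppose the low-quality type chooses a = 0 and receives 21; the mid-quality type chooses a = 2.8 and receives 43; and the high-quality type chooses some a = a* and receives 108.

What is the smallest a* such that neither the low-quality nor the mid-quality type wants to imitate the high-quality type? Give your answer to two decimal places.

12.09

Low-quality type (on-path payoff 21) won't mimic when 21 ≥ 108 − 13.8·a*, i.e. a* ≥ 6.30.
Mid-quality type (on-path payoff 43 − 7.0×2.8 = 23.4) won't mimic when 23.4 ≥ 108 − 7.0·a*, i.e. a* ≥ 12.09.
Both must hold, so a* = max(6.30, 12.09) = 12.09. The mid-quality type's constraint binds.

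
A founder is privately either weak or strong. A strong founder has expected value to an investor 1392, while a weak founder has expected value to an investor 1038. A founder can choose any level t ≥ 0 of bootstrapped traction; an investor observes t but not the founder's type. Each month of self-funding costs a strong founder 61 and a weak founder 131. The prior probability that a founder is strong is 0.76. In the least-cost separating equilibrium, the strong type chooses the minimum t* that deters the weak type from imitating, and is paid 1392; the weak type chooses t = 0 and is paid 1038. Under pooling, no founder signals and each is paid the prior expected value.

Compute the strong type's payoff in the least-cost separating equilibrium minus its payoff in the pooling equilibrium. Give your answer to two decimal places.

-79.88

Least-cost separating signal: t* solves 1038 = 1392 − 131·t*, so t* = (1392 − 1038)/131 ≈ 2.7023.
Strong type's separating payoff: 1392 − 61 × t* = 1392 − 61 × (1392 − 1038)/131 = 1392 − 21594/131 ≈ 1227.1603.
Pooling payoff: 0.76 × 1392 + 0.24 × 1038 = 1307.04.
Difference: 1227.1603 − 1307.04 = -79.8797, i.e. -79.88 to two decimal places.
The strong type would prefer the pooling outcome.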